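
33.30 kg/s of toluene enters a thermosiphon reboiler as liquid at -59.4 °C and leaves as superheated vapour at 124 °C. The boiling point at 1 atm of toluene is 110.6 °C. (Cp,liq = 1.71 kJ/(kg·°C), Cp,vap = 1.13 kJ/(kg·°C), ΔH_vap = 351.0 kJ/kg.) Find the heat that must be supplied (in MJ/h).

Q = 78700 MJ/h

liquid -59.4→110.6 °C: 290.7 kJ/kg
vaporisation at 110.6 °C: 351 kJ/kg
vapour 110.6→124 °C: 15.142 kJ/kg
Δh = 290.7 + 351 + 15.142 = 656.84 kJ/kg
Q = ṁ·Δh = 33.30 kg/s × 656.84 kJ/kg = 21873 kJ/s
|Q| = 21873 kW = 78742 MJ/h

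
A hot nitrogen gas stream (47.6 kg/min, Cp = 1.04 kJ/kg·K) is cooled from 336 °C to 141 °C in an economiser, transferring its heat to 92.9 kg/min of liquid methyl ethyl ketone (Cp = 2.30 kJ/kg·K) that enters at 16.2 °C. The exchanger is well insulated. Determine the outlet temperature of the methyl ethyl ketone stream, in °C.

Heat released by hot stream: Q = 47.6 × 1.04 × (336 − 141) = 9653.3 kJ/min
Energy balance on cold side (adiabatic exchanger): Q = ṁ_c·Cp_c·(T_c,out − T_c,in)
T_c,out = 16.2 + 9653.3/(92.9 × 2.30) = 61.378 °C

T_c,out = 61.4 °C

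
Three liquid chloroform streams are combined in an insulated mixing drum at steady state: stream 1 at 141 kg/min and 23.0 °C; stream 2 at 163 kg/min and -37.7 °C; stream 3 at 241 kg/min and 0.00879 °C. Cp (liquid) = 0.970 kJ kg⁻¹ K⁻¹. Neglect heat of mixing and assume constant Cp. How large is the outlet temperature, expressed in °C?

No heat crosses the boundary, so H_out = H_in.
Σ ṁᵢCp,ᵢTᵢ = 141×0.970×23.0 + 163×0.970×-37.7 + 241×0.970×0.00879 = -2813
Σ ṁᵢCp,ᵢ = 141×0.970 + 163×0.970 + 241×0.970 = 528.65
T_out = -2813 / 528.65 = -5.3211 °C

T_out = -5.32 °C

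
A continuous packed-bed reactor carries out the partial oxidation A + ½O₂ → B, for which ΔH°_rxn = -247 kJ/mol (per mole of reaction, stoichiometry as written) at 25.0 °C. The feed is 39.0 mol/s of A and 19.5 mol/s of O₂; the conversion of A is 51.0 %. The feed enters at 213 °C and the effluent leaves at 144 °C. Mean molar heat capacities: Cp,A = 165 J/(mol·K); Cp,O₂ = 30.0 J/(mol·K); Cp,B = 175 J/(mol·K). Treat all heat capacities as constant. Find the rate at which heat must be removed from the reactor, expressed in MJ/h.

Extent of reaction ξ = 0.510 × 39.0 = 19.89 mol/s
Reaction term: ξ·ΔH°_rxn = 19.89 × -247 = -4912.8 kJ/s
Sensible, feed 213→25 °C: -1319.8 kJ/s
Outlet flows (mol/s): A 19.11, O₂ 9.555, B 19.89
Sensible, products 25→144 °C: 823.55 kJ/s
Q = ΔH = -5409 kJ/s = -5409 kW
Heat removed = 19473 MJ/h

Q_out = 19500 MJ/h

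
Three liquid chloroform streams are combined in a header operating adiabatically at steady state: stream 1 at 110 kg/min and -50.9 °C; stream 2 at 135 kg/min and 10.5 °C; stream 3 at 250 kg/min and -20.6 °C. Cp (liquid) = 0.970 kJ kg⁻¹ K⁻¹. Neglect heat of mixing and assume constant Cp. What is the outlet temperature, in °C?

No heat crosses the boundary, so H_out = H_in.
T_out = Σ ṁᵢCp,ᵢTᵢ / Σ ṁᵢCp,ᵢ
      = -9051.6 / 480.15 = -18.852 °C

T_out = -18.9 °C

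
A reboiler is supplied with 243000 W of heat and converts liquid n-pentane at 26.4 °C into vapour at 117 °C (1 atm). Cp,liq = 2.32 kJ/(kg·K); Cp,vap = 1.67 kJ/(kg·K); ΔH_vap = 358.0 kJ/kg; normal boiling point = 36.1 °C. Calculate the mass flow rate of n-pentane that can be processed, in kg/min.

ṁ = 28.3 kg/min

Δh = 2.32×(36.1−26.4) + 358.0 + 1.67×(117−36.1) = 515.61 kJ/kg
Q = 243000 W = 243 kJ/s = 14580 kJ/min
ṁ = Q/Δh = 14580 / 515.61 = 28.277 kg/min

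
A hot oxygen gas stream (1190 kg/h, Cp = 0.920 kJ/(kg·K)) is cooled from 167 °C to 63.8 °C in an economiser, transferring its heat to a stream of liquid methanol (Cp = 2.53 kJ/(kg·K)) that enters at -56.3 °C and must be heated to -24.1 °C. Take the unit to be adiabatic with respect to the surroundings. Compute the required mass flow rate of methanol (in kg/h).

Heat released by hot stream: Q = 1190 × 0.920 × (167 − 63.8) = 112980 kJ/h
Energy balance on cold side (adiabatic exchanger): Q = ṁ_c·Cp_c·(T_c,out − T_c,in)
ṁ_c = 112980 / [2.53 × (-24.1 − -56.3)] = 1386.9 kg/h

ṁ_c = 1390 kg/h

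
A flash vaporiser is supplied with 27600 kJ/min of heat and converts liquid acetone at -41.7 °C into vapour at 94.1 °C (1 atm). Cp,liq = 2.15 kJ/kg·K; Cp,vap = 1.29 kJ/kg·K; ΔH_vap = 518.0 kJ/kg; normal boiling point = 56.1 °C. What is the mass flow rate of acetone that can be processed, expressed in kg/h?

Δh = 2.15×(56.1−-41.7) + 518.0 + 1.29×(94.1−56.1) = 777.29 kJ/kg
Q = 27600 kJ/min = 460 kJ/s = 1.656e+06 kJ/h
ṁ = Q/Δh = 1.656e+06 / 777.29 = 2130.5 kg/h

ṁ = 2130 kg/h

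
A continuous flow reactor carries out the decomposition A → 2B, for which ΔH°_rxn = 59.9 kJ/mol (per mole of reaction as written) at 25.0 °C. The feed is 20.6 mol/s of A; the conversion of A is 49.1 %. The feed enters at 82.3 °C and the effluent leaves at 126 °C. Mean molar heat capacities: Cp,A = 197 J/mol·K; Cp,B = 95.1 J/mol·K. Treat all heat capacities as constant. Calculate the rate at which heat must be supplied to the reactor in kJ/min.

Q_in = 46600 kJ/min

Extent of reaction ξ = 0.491 × 20.6 = 10.115 mol/s
Reaction term: ξ·ΔH°_rxn = 10.115 × 59.9 = 605.86 kJ/s
Sensible, feed 82.3→25 °C: -232.53 kJ/s
Outlet flows (mol/s): A 10.485, B 20.229
Sensible, products 25→126 °C: 402.93 kJ/s
Q = ΔH = 776.26 kJ/s = 776.26 kW
Heat supplied = 46576 kJ/min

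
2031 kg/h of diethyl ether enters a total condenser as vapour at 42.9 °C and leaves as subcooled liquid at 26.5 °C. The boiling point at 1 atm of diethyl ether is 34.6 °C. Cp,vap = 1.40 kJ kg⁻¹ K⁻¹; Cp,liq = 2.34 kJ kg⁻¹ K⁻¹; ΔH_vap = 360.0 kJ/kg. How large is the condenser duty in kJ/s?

vapour 42.9→34.6 °C: -11.62 kJ/kg
condensation at 34.6 °C: -360 kJ/kg
liquid 34.6→26.5 °C: -18.954 kJ/kg
Δh = -11.62 + -360 + -18.954 = -390.57 kJ/kg
Q = ṁ·Δh = 2031 kg/h × -390.57 kJ/kg = -793260 kJ/h
|Q| = 220.35 kW

Q_c = 220 kJ/s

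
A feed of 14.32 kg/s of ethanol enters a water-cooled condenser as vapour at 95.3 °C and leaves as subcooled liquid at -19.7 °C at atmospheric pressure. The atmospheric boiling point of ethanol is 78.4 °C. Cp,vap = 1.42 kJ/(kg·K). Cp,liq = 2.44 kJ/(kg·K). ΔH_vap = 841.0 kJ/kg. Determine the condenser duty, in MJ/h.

vapour 95.3→78.4 °C: -23.998 kJ/kg
condensation at 78.4 °C: -841 kJ/kg
liquid 78.4→-19.7 °C: -239.36 kJ/kg
Δh = -23.998 + -841 + -239.36 = -1104.4 kJ/kg
Q = ṁ·Δh = 14.32 kg/s × -1104.4 kJ/kg = -15814 kJ/s
|Q| = 15814 kW = 56932 MJ/h

Q_c = 56900 MJ/h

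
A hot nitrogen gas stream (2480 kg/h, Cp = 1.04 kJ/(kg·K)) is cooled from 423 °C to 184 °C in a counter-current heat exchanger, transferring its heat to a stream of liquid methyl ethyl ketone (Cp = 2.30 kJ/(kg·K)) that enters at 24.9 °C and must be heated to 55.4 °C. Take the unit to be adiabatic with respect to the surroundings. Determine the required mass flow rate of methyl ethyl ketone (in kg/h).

Heat released by hot stream: Q = 2480 × 1.04 × (423 − 184) = 616430 kJ/h
Energy balance on cold side (adiabatic exchanger): Q = ṁ_c·Cp_c·(T_c,out − T_c,in)
ṁ_c = 616430 / [2.30 × (55.4 − 24.9)] = 8787.3 kg/h

ṁ_c = 8790 kg/h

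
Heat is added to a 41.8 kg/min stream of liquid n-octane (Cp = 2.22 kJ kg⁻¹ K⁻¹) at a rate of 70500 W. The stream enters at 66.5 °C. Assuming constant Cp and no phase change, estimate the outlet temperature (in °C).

Q = 70500 W = 4230 kJ/min
ΔT = Q/(ṁ·Cp) = 4230/(41.8×2.22) = 45.584 K
T_out = 66.5 + 45.584 = 112.08 °C

T_out = 112 °C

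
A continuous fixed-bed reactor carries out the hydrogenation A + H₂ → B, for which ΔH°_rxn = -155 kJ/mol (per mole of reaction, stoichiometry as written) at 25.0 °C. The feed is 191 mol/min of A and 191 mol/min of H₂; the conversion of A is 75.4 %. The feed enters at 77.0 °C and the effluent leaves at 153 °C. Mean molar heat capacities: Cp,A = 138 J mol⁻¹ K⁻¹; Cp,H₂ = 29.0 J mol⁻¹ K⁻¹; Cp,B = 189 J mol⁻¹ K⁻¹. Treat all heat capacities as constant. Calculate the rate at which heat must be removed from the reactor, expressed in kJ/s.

Extent of reaction ξ = 0.754 × 191 = 144.01 mol/min
Reaction term: ξ·ΔH°_rxn = 144.01 × -155 = -22322 kJ/min
Sensible, feed 77.0→25 °C: -1658.6 kJ/min
Outlet flows (mol/min): A 46.986, H₂ 46.986, B 144.01
Sensible, products 25→153 °C: 4488.4 kJ/min
Q = ΔH = -19492 kJ/min = -324.87 kW
Heat removed = 324.87 kJ/s

Q_out = 325 kJ/s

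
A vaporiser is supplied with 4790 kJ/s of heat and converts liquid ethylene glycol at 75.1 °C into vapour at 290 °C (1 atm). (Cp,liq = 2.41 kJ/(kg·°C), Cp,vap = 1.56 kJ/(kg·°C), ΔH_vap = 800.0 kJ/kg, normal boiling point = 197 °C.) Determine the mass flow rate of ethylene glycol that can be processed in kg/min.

Δh = 2.41×(197−75.1) + 800.0 + 1.56×(290−197) = 1238.9 kJ/kg
Q = 4790 kJ/s = 4790 kJ/s = 287400 kJ/min
ṁ = Q/Δh = 287400 / 1238.9 = 231.99 kg/min

ṁ = 232 kg/min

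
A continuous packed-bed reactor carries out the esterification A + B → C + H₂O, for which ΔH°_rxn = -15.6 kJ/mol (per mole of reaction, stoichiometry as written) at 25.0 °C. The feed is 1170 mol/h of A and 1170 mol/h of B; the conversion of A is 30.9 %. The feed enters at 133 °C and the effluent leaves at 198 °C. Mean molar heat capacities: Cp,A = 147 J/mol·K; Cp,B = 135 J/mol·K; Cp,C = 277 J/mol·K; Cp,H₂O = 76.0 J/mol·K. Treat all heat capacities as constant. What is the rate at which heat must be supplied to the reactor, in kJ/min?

Q_in = 337 kJ/min

Extent of reaction ξ = 0.309 × 1170 = 361.53 mol/h
Reaction term: ξ·ΔH°_rxn = 361.53 × -15.6 = -5639.9 kJ/h
Sensible, feed 133→25 °C: -35634 kJ/h
Outlet flows (mol/h): A 808.47, B 808.47, C 361.53, H₂O 361.53
Sensible, products 25→198 °C: 61520 kJ/h
Q = ΔH = 20247 kJ/h = 5.6241 kW
Heat supplied = 337.45 kJ/min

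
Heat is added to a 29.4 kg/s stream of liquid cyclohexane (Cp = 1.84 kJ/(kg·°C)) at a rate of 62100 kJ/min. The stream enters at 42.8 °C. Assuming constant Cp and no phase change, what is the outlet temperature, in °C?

Q = 62100 kJ/min = 1035 kJ/s
ΔT = Q/(ṁ·Cp) = 1035/(29.4×1.84) = 19.133 K
T_out = 42.8 + 19.133 = 61.933 °C

T_out = 61.9 °C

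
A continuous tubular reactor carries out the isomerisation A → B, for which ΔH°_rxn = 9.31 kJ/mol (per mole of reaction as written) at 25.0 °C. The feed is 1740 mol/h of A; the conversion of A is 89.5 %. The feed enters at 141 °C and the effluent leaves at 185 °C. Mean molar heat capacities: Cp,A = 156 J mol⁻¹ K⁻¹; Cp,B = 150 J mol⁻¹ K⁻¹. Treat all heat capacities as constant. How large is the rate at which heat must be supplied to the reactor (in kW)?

Q_in = 6.93 kW

Extent of reaction ξ = 0.895 × 1740 = 1557.3 mol/h
Reaction term: ξ·ΔH°_rxn = 1557.3 × 9.31 = 14498 kJ/h
Sensible, feed 141→25 °C: -31487 kJ/h
Outlet flows (mol/h): A 182.7, B 1557.3
Sensible, products 25→185 °C: 41935 kJ/h
Q = ΔH = 24947 kJ/h = 6.9297 kW
Heat supplied = 6.9297 kW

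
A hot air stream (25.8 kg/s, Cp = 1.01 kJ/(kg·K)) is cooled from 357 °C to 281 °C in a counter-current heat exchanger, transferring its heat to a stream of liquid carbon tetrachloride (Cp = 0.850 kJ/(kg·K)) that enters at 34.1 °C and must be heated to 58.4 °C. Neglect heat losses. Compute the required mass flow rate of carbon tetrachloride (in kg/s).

ṁ_c = 95.9 kg/s

Heat released by hot stream: Q = 25.8 × 1.01 × (357 − 281) = 1980.4 kJ/s
Energy balance on cold side (adiabatic exchanger): Q = ṁ_c·Cp_c·(T_c,out − T_c,in)
ṁ_c = 1980.4 / [0.850 × (58.4 − 34.1)] = 95.88 kg/s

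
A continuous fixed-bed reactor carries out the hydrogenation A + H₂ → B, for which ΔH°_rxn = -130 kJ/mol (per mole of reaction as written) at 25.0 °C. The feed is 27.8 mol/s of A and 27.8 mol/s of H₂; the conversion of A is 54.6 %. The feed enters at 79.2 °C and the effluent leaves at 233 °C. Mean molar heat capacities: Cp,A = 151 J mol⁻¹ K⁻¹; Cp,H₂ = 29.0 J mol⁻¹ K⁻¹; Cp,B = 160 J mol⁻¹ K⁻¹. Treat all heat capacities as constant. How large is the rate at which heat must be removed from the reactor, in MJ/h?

Q_out = 4560 MJ/h

Extent of reaction ξ = 0.546 × 27.8 = 15.179 mol/s
Reaction term: ξ·ΔH°_rxn = 15.179 × -130 = -1973.2 kJ/s
Sensible, feed 79.2→25 °C: -271.22 kJ/s
Outlet flows (mol/s): A 12.621, H₂ 12.621, B 15.179
Sensible, products 25→233 °C: 977.69 kJ/s
Q = ΔH = -1266.8 kJ/s = -1266.8 kW
Heat removed = 4560.4 MJ/h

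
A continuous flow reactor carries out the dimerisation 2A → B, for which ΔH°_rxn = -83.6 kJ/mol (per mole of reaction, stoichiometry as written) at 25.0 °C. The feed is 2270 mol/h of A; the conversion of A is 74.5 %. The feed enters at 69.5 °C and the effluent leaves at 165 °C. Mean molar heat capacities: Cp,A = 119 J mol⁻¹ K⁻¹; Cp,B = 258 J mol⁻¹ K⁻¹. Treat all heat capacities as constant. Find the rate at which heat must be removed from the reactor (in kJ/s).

Extent of reaction ξ = 0.745 × 2270 / 2 = 845.58 mol/h
Reaction term: ξ·ΔH°_rxn = 845.58 × -83.6 = -70690 kJ/h
Sensible, feed 69.5→25 °C: -12021 kJ/h
Outlet flows (mol/h): A 578.85, B 845.58
Sensible, products 25→165 °C: 40186 kJ/h
Q = ΔH = -42525 kJ/h = -11.813 kW
Heat removed = 11.813 kJ/s

Q_out = 11.8 kJ/s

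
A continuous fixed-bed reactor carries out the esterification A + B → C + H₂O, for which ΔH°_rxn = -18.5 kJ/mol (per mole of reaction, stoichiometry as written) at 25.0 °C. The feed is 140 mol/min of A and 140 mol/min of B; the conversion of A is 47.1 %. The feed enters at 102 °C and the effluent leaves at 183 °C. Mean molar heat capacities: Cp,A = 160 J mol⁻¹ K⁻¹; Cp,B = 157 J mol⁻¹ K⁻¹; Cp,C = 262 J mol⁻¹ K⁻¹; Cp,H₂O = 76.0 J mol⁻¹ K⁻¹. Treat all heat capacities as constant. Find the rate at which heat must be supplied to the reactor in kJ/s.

Extent of reaction ξ = 0.471 × 140 = 65.94 mol/min
Reaction term: ξ·ΔH°_rxn = 65.94 × -18.5 = -1219.9 kJ/min
Sensible, feed 102→25 °C: -3417.3 kJ/min
Outlet flows (mol/min): A 74.06, B 74.06, C 65.94, H₂O 65.94
Sensible, products 25→183 °C: 7230.8 kJ/min
Q = ΔH = 2593.7 kJ/min = 43.228 kW
Heat supplied = 43.228 kJ/s

Q_in = 43.2 kJ/s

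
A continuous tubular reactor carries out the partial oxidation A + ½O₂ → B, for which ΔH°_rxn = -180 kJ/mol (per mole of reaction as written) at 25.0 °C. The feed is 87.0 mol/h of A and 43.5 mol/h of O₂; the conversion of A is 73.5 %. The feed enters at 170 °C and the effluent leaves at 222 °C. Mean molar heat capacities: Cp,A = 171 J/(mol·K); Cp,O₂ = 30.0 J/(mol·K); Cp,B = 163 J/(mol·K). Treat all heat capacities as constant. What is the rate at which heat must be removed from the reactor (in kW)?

Extent of reaction ξ = 0.735 × 87.0 = 63.945 mol/h
Reaction term: ξ·ΔH°_rxn = 63.945 × -180 = -11510 kJ/h
Sensible, feed 170→25 °C: -2346.4 kJ/h
Outlet flows (mol/h): A 23.055, O₂ 11.527, B 63.945
Sensible, products 25→222 °C: 2898.1 kJ/h
Q = ΔH = -10958 kJ/h = -3.044 kW
Heat removed = 3.044 kW

Q_out = 3.04 kW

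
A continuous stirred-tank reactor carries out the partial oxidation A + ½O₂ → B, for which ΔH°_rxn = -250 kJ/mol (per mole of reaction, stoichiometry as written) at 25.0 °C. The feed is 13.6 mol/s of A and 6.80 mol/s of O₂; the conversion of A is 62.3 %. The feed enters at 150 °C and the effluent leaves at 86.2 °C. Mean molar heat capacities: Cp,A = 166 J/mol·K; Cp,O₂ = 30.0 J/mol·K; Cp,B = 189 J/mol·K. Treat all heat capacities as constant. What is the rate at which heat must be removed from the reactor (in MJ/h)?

Q_out = 8180 MJ/h

Extent of reaction ξ = 0.623 × 13.6 = 8.4728 mol/s
Reaction term: ξ·ΔH°_rxn = 8.4728 × -250 = -2118.2 kJ/s
Sensible, feed 150→25 °C: -307.7 kJ/s
Outlet flows (mol/s): A 5.1272, O₂ 2.5636, B 8.4728
Sensible, products 25→86.2 °C: 154.8 kJ/s
Q = ΔH = -2271.1 kJ/s = -2271.1 kW
Heat removed = 8176 MJ/h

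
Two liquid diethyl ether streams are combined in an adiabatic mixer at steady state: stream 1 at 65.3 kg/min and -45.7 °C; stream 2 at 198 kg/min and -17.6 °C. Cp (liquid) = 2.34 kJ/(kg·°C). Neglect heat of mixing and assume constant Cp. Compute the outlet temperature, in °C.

No heat crosses the boundary, so H_out = H_in.
Σ ṁᵢCp,ᵢTᵢ = 65.3×2.34×-45.7 + 198×2.34×-17.6 = -15137
Σ ṁᵢCp,ᵢ = 65.3×2.34 + 198×2.34 = 616.12
T_out = -15137 / 616.12 = -24.569 °C

T_out = -24.6 °C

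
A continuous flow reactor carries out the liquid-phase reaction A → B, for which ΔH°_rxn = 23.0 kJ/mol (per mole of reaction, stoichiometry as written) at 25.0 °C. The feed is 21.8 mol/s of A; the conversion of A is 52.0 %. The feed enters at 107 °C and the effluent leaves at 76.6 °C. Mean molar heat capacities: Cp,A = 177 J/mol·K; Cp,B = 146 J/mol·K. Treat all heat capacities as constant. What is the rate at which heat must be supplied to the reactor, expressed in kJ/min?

Extent of reaction ξ = 0.520 × 21.8 = 11.336 mol/s
Reaction term: ξ·ΔH°_rxn = 11.336 × 23.0 = 260.73 kJ/s
Sensible, feed 107→25 °C: -316.41 kJ/s
Outlet flows (mol/s): A 10.464, B 11.336
Sensible, products 25→76.6 °C: 180.97 kJ/s
Q = ΔH = 125.29 kJ/s = 125.29 kW
Heat supplied = 7517.6 kJ/min

Q_in = 7520 kJ/min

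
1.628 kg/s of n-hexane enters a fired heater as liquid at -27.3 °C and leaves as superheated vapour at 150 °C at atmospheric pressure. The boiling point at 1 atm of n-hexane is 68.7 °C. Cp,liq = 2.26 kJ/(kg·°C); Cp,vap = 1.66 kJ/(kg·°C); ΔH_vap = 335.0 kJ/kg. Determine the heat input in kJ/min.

liquid -27.3→68.7 °C: 216.96 kJ/kg
vaporisation at 68.7 °C: 335 kJ/kg
vapour 68.7→150 °C: 134.96 kJ/kg
Δh = 216.96 + 335 + 134.96 = 686.92 kJ/kg
Q = ṁ·Δh = 1.628 kg/s × 686.92 kJ/kg = 1118.3 kJ/s
|Q| = 1118.3 kW = 67098 kJ/min

Q = 67100 kJ/min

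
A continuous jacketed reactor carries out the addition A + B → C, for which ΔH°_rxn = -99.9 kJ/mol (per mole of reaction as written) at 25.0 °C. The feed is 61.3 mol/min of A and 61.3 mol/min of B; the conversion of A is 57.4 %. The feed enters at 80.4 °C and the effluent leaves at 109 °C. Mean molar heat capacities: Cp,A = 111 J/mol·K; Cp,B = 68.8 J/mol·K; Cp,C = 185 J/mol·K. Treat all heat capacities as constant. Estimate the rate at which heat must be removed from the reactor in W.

Extent of reaction ξ = 0.574 × 61.3 = 35.186 mol/min
Reaction term: ξ·ΔH°_rxn = 35.186 × -99.9 = -3515.1 kJ/min
Sensible, feed 80.4→25 °C: -610.6 kJ/min
Outlet flows (mol/min): A 26.114, B 26.114, C 35.186
Sensible, products 25→109 °C: 941.2 kJ/min
Q = ΔH = -3184.5 kJ/min = -53.075 kW
Heat removed = 53075 W

Q_out = 53100 W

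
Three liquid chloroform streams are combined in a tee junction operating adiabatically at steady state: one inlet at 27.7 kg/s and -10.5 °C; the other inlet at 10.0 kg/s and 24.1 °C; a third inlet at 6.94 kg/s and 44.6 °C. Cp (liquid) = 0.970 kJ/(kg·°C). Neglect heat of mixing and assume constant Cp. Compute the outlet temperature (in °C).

Adiabatic, steady state ⇒ Σ ṁᵢCp,ᵢ(T_out − Tᵢ) = 0
T_out = Σ ṁᵢCp,ᵢTᵢ / Σ ṁᵢCp,ᵢ
      = 251.88 / 43.301 = 5.8171 °C

T_out = 5.82 °C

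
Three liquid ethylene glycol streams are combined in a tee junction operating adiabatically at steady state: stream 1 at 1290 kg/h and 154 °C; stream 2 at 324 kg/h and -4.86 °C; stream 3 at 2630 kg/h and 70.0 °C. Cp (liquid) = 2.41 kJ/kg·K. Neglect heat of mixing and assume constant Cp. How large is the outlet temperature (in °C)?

Adiabatic, steady state ⇒ Σ ṁᵢCp,ᵢ(T_out − Tᵢ) = 0
Σ ṁᵢCp,ᵢTᵢ = 1290×2.41×154 + 324×2.41×-4.86 + 2630×2.41×70.0 = 918660
Σ ṁᵢCp,ᵢ = 1290×2.41 + 324×2.41 + 2630×2.41 = 10228
T_out = 918660 / 10228 = 89.817 °C

T_out = 89.8 °C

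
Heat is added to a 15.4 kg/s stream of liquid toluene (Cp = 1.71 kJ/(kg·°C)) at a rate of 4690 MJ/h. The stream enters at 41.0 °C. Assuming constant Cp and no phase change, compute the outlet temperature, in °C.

T_out = 90.5 °C

Q = 4690 MJ/h = 1302.8 kJ/s
ΔT = Q/(ṁ·Cp) = 1302.8/(15.4×1.71) = 49.471 K
T_out = 41.0 + 49.471 = 90.471 °C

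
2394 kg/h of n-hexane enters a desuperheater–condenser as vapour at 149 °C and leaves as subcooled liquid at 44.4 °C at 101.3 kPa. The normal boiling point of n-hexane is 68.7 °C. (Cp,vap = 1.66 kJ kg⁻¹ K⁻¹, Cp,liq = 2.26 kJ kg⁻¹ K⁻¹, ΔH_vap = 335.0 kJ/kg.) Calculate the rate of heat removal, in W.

vapour 149→68.7 °C: -133.3 kJ/kg
condensation at 68.7 °C: -335 kJ/kg
liquid 68.7→44.4 °C: -54.918 kJ/kg
Δh = -133.3 + -335 + -54.918 = -523.22 kJ/kg
Q = ṁ·Δh = 2394 kg/h × -523.22 kJ/kg = -1.2526e+06 kJ/h
|Q| = 347.94 kW = 347940 W

Q_c = 348000 W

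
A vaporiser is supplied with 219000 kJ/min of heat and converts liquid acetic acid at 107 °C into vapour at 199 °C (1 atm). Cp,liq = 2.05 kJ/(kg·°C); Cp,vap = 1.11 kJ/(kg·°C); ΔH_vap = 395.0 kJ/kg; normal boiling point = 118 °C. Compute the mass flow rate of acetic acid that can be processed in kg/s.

Δh = 2.05×(118−107) + 395.0 + 1.11×(199−118) = 507.46 kJ/kg
Q = 219000 kJ/min = 3650 kJ/s = 3650 kJ/s
ṁ = Q/Δh = 3650 / 507.46 = 7.1927 kg/s

ṁ = 7.19 kg/s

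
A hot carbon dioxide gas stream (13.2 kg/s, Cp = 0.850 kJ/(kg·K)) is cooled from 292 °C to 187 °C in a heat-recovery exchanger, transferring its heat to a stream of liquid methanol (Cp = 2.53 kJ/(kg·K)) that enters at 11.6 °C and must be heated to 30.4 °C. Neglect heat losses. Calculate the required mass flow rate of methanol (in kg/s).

ṁ_c = 24.8 kg/s

Heat released by hot stream: Q = 13.2 × 0.850 × (292 − 187) = 1178.1 kJ/s
Energy balance on cold side (adiabatic exchanger): Q = ṁ_c·Cp_c·(T_c,out − T_c,in)
ṁ_c = 1178.1 / [2.53 × (30.4 − 11.6)] = 24.769 kg/s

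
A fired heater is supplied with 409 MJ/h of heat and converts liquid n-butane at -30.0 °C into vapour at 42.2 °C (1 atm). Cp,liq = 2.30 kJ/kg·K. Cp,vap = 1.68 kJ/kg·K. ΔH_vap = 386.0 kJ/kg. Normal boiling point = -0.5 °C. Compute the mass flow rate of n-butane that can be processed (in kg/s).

Δh = 2.30×(-0.5−-30.0) + 386.0 + 1.68×(42.2−-0.5) = 525.59 kJ/kg
Q = 409 MJ/h = 113.61 kJ/s = 113.61 kJ/s
ṁ = Q/Δh = 113.61 / 525.59 = 0.21616 kg/s

ṁ = 0.216 kg/s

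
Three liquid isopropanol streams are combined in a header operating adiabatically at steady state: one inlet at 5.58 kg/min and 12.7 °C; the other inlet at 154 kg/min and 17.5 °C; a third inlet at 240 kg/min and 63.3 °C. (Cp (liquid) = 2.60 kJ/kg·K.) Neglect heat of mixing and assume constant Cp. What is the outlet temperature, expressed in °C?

T_out = 44.9 °C

No heat crosses the boundary, so H_out = H_in.
Σ ṁᵢCp,ᵢTᵢ = 5.58×2.60×12.7 + 154×2.60×17.5 + 240×2.60×63.3 = 46690
Σ ṁᵢCp,ᵢ = 5.58×2.60 + 154×2.60 + 240×2.60 = 1038.9
T_out = 46690 / 1038.9 = 44.942 °C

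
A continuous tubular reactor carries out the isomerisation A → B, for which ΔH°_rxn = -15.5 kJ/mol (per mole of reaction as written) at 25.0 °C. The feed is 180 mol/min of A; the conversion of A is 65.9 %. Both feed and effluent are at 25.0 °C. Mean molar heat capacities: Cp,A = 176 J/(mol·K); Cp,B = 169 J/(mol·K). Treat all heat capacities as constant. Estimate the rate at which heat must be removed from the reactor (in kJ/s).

Q_out = 30.6 kJ/s

Extent of reaction ξ = 0.659 × 180 = 118.62 mol/min
Reaction term: ξ·ΔH°_rxn = 118.62 × -15.5 = -1838.6 kJ/min
Q = ΔH = -1838.6 kJ/min = -30.644 kW
Heat removed = 30.644 kJ/s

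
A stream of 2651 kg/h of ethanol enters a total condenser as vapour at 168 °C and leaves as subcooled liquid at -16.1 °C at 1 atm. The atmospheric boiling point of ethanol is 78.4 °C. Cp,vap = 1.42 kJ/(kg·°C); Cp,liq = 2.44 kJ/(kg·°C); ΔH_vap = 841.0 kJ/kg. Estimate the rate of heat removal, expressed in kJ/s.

vapour 168→78.4 °C: -127.23 kJ/kg
condensation at 78.4 °C: -841 kJ/kg
liquid 78.4→-16.1 °C: -230.58 kJ/kg
Δh = -127.23 + -841 + -230.58 = -1198.8 kJ/kg
Q = ṁ·Δh = 2651 kg/h × -1198.8 kJ/kg = -3.1781e+06 kJ/h
|Q| = 882.79 kW

Q_c = 883 kJ/s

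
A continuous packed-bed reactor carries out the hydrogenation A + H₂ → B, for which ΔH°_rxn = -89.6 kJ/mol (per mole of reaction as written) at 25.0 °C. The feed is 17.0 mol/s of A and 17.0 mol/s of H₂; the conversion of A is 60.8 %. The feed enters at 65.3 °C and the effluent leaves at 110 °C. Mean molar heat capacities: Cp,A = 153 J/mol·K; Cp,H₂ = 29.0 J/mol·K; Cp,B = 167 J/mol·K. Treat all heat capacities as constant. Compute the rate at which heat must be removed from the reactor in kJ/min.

Extent of reaction ξ = 0.608 × 17.0 = 10.336 mol/s
Reaction term: ξ·ΔH°_rxn = 10.336 × -89.6 = -926.11 kJ/s
Sensible, feed 65.3→25 °C: -124.69 kJ/s
Outlet flows (mol/s): A 6.664, H₂ 6.664, B 10.336
Sensible, products 25→110 °C: 249.81 kJ/s
Q = ΔH = -800.98 kJ/s = -800.98 kW
Heat removed = 48059 kJ/min

Q_out = 48100 kJ/min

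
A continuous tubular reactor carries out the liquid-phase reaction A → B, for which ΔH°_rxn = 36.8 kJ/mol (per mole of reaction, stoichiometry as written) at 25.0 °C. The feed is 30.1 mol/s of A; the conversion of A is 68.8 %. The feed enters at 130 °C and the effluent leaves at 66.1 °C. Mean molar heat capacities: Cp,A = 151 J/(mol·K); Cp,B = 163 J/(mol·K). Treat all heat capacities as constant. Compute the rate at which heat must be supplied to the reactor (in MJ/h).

Q_in = 1730 MJ/h

Extent of reaction ξ = 0.688 × 30.1 = 20.709 mol/s
Reaction term: ξ·ΔH°_rxn = 20.709 × 36.8 = 762.08 kJ/s
Sensible, feed 130→25 °C: -477.24 kJ/s
Outlet flows (mol/s): A 9.3912, B 20.709
Sensible, products 25→66.1 °C: 197.02 kJ/s
Q = ΔH = 481.87 kJ/s = 481.87 kW
Heat supplied = 1734.7 MJ/h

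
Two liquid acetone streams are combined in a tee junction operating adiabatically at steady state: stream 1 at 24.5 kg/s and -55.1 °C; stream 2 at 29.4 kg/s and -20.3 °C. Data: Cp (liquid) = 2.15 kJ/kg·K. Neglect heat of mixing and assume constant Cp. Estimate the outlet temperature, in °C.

T_out = -36.1 °C

Adiabatic, steady state ⇒ Σ ṁᵢCp,ᵢ(T_out − Tᵢ) = 0
T_out = Σ ṁᵢCp,ᵢTᵢ / Σ ṁᵢCp,ᵢ
      = -4185.6 / 115.88 = -36.118 °C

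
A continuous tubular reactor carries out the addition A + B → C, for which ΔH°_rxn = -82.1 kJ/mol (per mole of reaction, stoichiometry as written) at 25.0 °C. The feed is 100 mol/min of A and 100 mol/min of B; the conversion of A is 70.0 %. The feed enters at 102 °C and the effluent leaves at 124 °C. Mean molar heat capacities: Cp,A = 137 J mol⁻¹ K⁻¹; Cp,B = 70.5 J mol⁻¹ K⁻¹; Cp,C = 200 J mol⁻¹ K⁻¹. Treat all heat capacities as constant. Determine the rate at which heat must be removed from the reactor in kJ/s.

Q_out = 89.0 kJ/s

Extent of reaction ξ = 0.700 × 100 = 70 mol/min
Reaction term: ξ·ΔH°_rxn = 70 × -82.1 = -5747 kJ/min
Sensible, feed 102→25 °C: -1597.8 kJ/min
Outlet flows (mol/min): A 30, B 30, C 70
Sensible, products 25→124 °C: 2002.3 kJ/min
Q = ΔH = -5342.5 kJ/min = -89.041 kW
Heat removed = 89.041 kJ/s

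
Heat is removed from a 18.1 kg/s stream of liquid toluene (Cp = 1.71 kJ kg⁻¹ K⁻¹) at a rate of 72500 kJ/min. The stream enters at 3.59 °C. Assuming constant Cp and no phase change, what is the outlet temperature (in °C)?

T_out = -35.5 °C

Q = 72500 kJ/min = 1208.3 kJ/s
ΔT = Q/(ṁ·Cp) = 1208.3/(18.1×1.71) = 39.04 K
T_out = 3.59 − 39.04 = -35.45 °C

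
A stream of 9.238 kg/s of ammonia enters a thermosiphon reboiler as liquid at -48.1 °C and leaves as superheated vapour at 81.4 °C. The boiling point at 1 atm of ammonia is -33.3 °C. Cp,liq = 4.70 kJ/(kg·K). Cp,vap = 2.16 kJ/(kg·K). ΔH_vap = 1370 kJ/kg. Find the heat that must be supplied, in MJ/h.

Q = 56100 MJ/h

liquid -48.1→-33.3 °C: 69.56 kJ/kg
vaporisation at -33.3 °C: 1370 kJ/kg
vapour -33.3→81.4 °C: 247.75 kJ/kg
Δh = 69.56 + 1370 + 247.75 = 1687.3 kJ/kg
Q = ṁ·Δh = 9.238 kg/s × 1687.3 kJ/kg = 15587 kJ/s
|Q| = 15587 kW = 56115 MJ/h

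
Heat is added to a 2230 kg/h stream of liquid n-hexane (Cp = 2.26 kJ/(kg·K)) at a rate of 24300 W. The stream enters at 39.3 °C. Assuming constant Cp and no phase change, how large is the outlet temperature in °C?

T_out = 56.7 °C

Q = 24300 W = 87480 kJ/h
ΔT = Q/(ṁ·Cp) = 87480/(2230×2.26) = 17.358 K
T_out = 39.3 + 17.358 = 56.658 °C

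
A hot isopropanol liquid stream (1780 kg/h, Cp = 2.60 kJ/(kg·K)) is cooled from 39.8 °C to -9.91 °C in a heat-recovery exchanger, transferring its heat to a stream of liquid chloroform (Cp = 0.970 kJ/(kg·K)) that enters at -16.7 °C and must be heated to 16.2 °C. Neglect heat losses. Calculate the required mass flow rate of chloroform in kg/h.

ṁ_c = 7210 kg/h

Heat released by hot stream: Q = 1780 × 2.60 × (39.8 − -9.91) = 230060 kJ/h
Energy balance on cold side (adiabatic exchanger): Q = ṁ_c·Cp_c·(T_c,out − T_c,in)
ṁ_c = 230060 / [0.970 × (16.2 − -16.7)] = 7208.9 kg/h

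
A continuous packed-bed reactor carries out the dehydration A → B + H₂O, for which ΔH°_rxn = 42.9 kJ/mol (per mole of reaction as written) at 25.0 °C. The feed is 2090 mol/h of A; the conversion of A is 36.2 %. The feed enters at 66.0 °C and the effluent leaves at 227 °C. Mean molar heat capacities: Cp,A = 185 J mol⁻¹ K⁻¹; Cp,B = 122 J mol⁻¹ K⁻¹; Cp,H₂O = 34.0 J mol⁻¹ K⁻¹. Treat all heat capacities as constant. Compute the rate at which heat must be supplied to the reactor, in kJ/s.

Q_in = 25.1 kJ/s

Extent of reaction ξ = 0.362 × 2090 = 756.58 mol/h
Reaction term: ξ·ΔH°_rxn = 756.58 × 42.9 = 32457 kJ/h
Sensible, feed 66.0→25 °C: -15853 kJ/h
Outlet flows (mol/h): A 1333.4, B 756.58, H₂O 756.58
Sensible, products 25→227 °C: 73671 kJ/h
Q = ΔH = 90276 kJ/h = 25.077 kW
Heat supplied = 25.077 kJ/s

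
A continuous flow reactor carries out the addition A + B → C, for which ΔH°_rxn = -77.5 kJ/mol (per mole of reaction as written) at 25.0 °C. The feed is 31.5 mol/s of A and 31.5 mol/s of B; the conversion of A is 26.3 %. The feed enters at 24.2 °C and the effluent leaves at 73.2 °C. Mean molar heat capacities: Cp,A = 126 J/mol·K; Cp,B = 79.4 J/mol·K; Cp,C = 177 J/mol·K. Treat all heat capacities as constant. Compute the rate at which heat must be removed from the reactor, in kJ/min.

Extent of reaction ξ = 0.263 × 31.5 = 8.2845 mol/s
Reaction term: ξ·ΔH°_rxn = 8.2845 × -77.5 = -642.05 kJ/s
Sensible, feed 24.2→25 °C: 5.1761 kJ/s
Outlet flows (mol/s): A 23.215, B 23.215, C 8.2845
Sensible, products 25→73.2 °C: 300.52 kJ/s
Q = ΔH = -336.35 kJ/s = -336.35 kW
Heat removed = 20181 kJ/min

Q_out = 20200 kJ/min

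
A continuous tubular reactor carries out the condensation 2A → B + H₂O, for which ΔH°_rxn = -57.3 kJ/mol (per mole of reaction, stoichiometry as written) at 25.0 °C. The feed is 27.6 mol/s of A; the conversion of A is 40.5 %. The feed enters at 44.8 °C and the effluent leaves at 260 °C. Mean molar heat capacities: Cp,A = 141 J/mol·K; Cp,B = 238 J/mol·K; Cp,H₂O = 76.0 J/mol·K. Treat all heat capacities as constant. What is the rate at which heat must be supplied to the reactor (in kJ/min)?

Q_in = 33600 kJ/min

Extent of reaction ξ = 0.405 × 27.6 / 2 = 5.589 mol/s
Reaction term: ξ·ΔH°_rxn = 5.589 × -57.3 = -320.25 kJ/s
Sensible, feed 44.8→25 °C: -77.054 kJ/s
Outlet flows (mol/s): A 16.422, B 5.589, H₂O 5.589
Sensible, products 25→260 °C: 956.56 kJ/s
Q = ΔH = 559.25 kJ/s = 559.25 kW
Heat supplied = 33555 kJ/min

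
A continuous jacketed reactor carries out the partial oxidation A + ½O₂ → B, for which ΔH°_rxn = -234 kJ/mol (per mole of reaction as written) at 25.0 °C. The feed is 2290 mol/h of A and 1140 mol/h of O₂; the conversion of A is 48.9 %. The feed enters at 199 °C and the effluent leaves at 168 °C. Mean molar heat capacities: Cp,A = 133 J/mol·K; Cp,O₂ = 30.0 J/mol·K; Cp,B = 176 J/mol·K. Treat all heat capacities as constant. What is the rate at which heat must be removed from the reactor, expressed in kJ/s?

Q_out = 74.5 kJ/s

Extent of reaction ξ = 0.489 × 2290 = 1119.8 mol/h
Reaction term: ξ·ΔH°_rxn = 1119.8 × -234 = -262040 kJ/h
Sensible, feed 199→25 °C: -58946 kJ/h
Outlet flows (mol/h): A 1170.2, O₂ 580.1, B 1119.8
Sensible, products 25→168 °C: 52928 kJ/h
Q = ΔH = -268050 kJ/h = -74.459 kW
Heat removed = 74.459 kJ/s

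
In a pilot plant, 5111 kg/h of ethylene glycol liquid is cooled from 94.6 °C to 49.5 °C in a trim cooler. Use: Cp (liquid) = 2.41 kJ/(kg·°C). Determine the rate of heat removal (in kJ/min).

Q_c = 9260 kJ/min

Q = ṁ·Cp·ΔT = 5111 × 2.41 × (49.5 − 94.6) = -555520 kJ/h
Converting: 555520 / 3600 s = 154.31 kW
Cooling duty = 9258.7 kJ/min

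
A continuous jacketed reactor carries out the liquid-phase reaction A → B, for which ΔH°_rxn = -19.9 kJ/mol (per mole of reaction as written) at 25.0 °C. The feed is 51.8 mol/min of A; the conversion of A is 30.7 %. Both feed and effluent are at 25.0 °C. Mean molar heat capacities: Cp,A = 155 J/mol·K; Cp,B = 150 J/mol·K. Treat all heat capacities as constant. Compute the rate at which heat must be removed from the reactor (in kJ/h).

Q_out = 19000 kJ/h

Extent of reaction ξ = 0.307 × 51.8 = 15.903 mol/min
Reaction term: ξ·ΔH°_rxn = 15.903 × -19.9 = -316.46 kJ/min
Q = ΔH = -316.46 kJ/min = -5.2744 kW
Heat removed = 18988 kJ/h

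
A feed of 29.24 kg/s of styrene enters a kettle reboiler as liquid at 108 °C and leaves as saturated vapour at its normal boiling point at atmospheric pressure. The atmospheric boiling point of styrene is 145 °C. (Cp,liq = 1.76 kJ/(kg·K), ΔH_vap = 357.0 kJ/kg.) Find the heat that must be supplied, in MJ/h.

Q = 44400 MJ/h

liquid 108→145 °C: 65.12 kJ/kg
vaporisation at 145 °C: 357 kJ/kg
Δh = 65.12 + 357 = 422.12 kJ/kg
Q = ṁ·Δh = 29.24 kg/s × 422.12 kJ/kg = 12343 kJ/s
|Q| = 12343 kW = 44434 MJ/h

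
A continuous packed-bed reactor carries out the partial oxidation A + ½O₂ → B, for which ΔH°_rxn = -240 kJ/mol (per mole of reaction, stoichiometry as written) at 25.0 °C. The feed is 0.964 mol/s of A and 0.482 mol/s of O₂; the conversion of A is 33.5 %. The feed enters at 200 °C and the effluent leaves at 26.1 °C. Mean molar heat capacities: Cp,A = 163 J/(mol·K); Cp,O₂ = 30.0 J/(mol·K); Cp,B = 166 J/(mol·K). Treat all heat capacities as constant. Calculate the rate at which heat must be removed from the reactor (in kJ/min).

Q_out = 6440 kJ/min

Extent of reaction ξ = 0.335 × 0.964 = 0.32294 mol/s
Reaction term: ξ·ΔH°_rxn = 0.32294 × -240 = -77.506 kJ/s
Sensible, feed 200→25 °C: -30.029 kJ/s
Outlet flows (mol/s): A 0.64106, O₂ 0.32053, B 0.32294
Sensible, products 25→26.1 °C: 0.18449 kJ/s
Q = ΔH = -107.35 kJ/s = -107.35 kW
Heat removed = 6441 kJ/min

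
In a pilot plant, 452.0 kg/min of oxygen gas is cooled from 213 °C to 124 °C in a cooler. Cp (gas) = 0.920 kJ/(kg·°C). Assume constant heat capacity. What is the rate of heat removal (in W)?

Q_c = 617000 W

Q = ṁ·Cp·ΔT = 452.0 × 0.920 × (124 − 213) = -37010 kJ/min
Converting: 37010 / 60 s = 616.83 kW
Cooling duty = 616830 W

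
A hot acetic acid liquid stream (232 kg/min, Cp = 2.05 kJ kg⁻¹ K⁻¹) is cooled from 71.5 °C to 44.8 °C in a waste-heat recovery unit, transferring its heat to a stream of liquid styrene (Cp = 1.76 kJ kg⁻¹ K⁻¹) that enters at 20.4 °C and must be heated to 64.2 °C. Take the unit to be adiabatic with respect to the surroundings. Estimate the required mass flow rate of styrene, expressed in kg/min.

ṁ_c = 165 kg/min

Heat released by hot stream: Q = 232 × 2.05 × (71.5 − 44.8) = 12699 kJ/min
Energy balance on cold side (adiabatic exchanger): Q = ṁ_c·Cp_c·(T_c,out − T_c,in)
ṁ_c = 12699 / [1.76 × (64.2 − 20.4)] = 164.73 kg/min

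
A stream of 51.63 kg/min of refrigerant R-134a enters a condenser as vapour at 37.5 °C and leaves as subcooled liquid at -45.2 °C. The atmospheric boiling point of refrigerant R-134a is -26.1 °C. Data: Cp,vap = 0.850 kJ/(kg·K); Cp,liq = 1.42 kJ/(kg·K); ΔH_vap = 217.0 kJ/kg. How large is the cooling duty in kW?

Q_c = 257 kW

vapour 37.5→-26.1 °C: -54.06 kJ/kg
condensation at -26.1 °C: -217 kJ/kg
liquid -26.1→-45.2 °C: -27.122 kJ/kg
Δh = -54.06 + -217 + -27.122 = -298.18 kJ/kg
Q = ṁ·Δh = 51.63 kg/min × -298.18 kJ/kg = -15395 kJ/min
|Q| = 256.59 kW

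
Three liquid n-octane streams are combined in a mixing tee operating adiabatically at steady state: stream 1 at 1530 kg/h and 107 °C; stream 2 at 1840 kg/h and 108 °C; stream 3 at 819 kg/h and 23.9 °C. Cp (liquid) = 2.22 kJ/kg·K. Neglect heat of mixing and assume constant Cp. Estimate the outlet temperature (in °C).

T_out = 91.2 °C

Energy balance with Q = 0: Σ ṁᵢCp,ᵢ(T_out − Tᵢ) = 0
Σ ṁᵢCp,ᵢTᵢ = 1530×2.22×107 + 1840×2.22×108 + 819×2.22×23.9 = 848050
Σ ṁᵢCp,ᵢ = 1530×2.22 + 1840×2.22 + 819×2.22 = 9299.6
T_out = 848050 / 9299.6 = 91.192 °C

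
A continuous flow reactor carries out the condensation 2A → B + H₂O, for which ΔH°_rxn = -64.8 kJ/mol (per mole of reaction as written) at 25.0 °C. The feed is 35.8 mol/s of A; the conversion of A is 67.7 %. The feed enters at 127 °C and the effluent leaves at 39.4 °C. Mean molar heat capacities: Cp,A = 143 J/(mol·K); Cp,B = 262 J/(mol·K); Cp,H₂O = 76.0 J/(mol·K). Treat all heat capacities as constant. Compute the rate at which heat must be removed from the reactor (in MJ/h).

Extent of reaction ξ = 0.677 × 35.8 / 2 = 12.118 mol/s
Reaction term: ξ·ΔH°_rxn = 12.118 × -64.8 = -785.27 kJ/s
Sensible, feed 127→25 °C: -522.18 kJ/s
Outlet flows (mol/s): A 11.563, B 12.118, H₂O 12.118
Sensible, products 25→39.4 °C: 82.794 kJ/s
Q = ΔH = -1224.7 kJ/s = -1224.7 kW
Heat removed = 4408.7 MJ/h

Q_out = 4410 MJ/h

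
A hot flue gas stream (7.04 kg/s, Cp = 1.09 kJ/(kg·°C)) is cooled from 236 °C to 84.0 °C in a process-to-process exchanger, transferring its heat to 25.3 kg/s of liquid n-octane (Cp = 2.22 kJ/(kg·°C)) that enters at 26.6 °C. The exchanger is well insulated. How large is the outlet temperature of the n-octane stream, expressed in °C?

Heat released by hot stream: Q = 7.04 × 1.09 × (236 − 84.0) = 1166.4 kJ/s
Energy balance on cold side (adiabatic exchanger): Q = ṁ_c·Cp_c·(T_c,out − T_c,in)
T_c,out = 26.6 + 1166.4/(25.3 × 2.22) = 47.367 °C

T_c,out = 47.4 °C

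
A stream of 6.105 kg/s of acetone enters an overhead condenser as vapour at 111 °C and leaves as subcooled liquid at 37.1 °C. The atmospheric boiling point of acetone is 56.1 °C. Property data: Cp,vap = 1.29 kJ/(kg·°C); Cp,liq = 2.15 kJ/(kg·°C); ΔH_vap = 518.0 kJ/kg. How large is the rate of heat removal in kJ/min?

Q_c = 231000 kJ/min

vapour 111→56.1 °C: -70.821 kJ/kg
condensation at 56.1 °C: -518 kJ/kg
liquid 56.1→37.1 °C: -40.85 kJ/kg
Δh = -70.821 + -518 + -40.85 = -629.67 kJ/kg
Q = ṁ·Δh = 6.105 kg/s × -629.67 kJ/kg = -3844.1 kJ/s
|Q| = 3844.1 kW = 230650 kJ/min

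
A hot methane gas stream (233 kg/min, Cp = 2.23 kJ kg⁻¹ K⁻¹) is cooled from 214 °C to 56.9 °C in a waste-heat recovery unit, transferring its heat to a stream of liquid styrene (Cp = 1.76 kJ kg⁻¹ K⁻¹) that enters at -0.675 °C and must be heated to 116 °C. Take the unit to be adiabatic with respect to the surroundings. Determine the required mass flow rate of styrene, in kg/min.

Heat released by hot stream: Q = 233 × 2.23 × (214 − 56.9) = 81628 kJ/min
Energy balance on cold side (adiabatic exchanger): Q = ṁ_c·Cp_c·(T_c,out − T_c,in)
ṁ_c = 81628 / [1.76 × (116 − -0.675)] = 397.51 kg/min

ṁ_c = 398 kg/min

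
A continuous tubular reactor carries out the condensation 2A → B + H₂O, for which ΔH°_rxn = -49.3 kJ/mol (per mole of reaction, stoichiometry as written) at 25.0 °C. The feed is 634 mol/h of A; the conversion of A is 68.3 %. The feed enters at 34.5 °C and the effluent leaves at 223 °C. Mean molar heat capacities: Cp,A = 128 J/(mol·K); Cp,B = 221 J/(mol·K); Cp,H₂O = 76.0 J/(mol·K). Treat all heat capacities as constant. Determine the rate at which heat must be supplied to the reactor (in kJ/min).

Extent of reaction ξ = 0.683 × 634 / 2 = 216.51 mol/h
Reaction term: ξ·ΔH°_rxn = 216.51 × -49.3 = -10674 kJ/h
Sensible, feed 34.5→25 °C: -770.94 kJ/h
Outlet flows (mol/h): A 200.98, B 216.51, H₂O 216.51
Sensible, products 25→223 °C: 17826 kJ/h
Q = ΔH = 6380.8 kJ/h = 1.7724 kW
Heat supplied = 106.35 kJ/min

Q_in = 106 kJ/min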